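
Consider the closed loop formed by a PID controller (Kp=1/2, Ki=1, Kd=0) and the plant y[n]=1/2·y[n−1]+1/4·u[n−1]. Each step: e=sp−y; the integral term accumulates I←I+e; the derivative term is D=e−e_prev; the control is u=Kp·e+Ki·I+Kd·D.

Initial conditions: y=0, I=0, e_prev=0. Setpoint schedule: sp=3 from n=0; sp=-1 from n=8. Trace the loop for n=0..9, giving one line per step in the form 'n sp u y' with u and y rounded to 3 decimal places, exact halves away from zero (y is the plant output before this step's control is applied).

0 3 4.500 0.000
1 3 5.813 1.125
2 3 6.352 2.016
3 3 6.466 2.596
4 3 6.392 2.914
5 3 6.267 3.055
6 3 6.153 3.094
7 3 6.072 3.085
8 -1 0.024 3.061
9 -1 -1.750 1.536

(exact arithmetic carried between steps; '≈' marks a value shown rounded to 6 d.p. or computed from one; I and e_prev carry over from the previous line; the table rounds u and y to 3 d.p., halves away from zero)
n=0: y=0, sp=3, e=sp−y=3; I=3, D=e−e_prev=3; u=1/2·3+1·3+0·3=4.5; next y=1/2·0+1/4·4.5=1.125
n=1: y=1.125, sp=3, e=sp−y=1.875; I=4.875, D=e−e_prev=-1.125; u=1/2·1.875+1·4.875+0·(-1.125)=5.8125; next y=1/2·1.125+1/4·5.8125=2.015625
n=2: y=2.015625, sp=3, e=sp−y=0.984375; I=5.859375, D=e−e_prev=-0.890625; u=1/2·0.984375+1·5.859375+0·(-0.890625)≈6.351563; next y=1/2·2.015625+1/4·6.351563≈2.595703
n=3: y≈2.595703, sp=3, e=sp−y≈0.404297; I≈6.263672, D=e−e_prev≈-0.580078; u=1/2·0.404297+1·6.263672+0·(-0.580078)≈6.465820; next y=1/2·2.595703+1/4·6.465820≈2.914307
n=4: y≈2.914307, sp=3, e=sp−y≈0.085693; I≈6.349365, D=e−e_prev≈-0.318604; u=1/2·0.085693+1·6.349365+0·(-0.318604)≈6.392212; next y=1/2·2.914307+1/4·6.392212≈3.055206
n=5: y≈3.055206, sp=3, e=sp−y≈-0.055206; I≈6.294159, D=e−e_prev≈-0.140900; u=1/2·(-0.055206)+1·6.294159+0·(-0.140900)≈6.266556; next y=1/2·3.055206+1/4·6.266556≈3.094242
n=6: y≈3.094242, sp=3, e=sp−y≈-0.094242; I≈6.199917, D=e−e_prev≈-0.039036; u=1/2·(-0.094242)+1·6.199917+0·(-0.039036)≈6.152796; next y=1/2·3.094242+1/4·6.152796≈3.085320
n=7: y≈3.085320, sp=3, e=sp−y≈-0.085320; I≈6.114597, D=e−e_prev≈0.008922; u=1/2·(-0.085320)+1·6.114597+0·0.008922≈6.071937; next y=1/2·3.085320+1/4·6.071937≈3.060644
n=8: y≈3.060644, sp=-1, e=sp−y≈-4.060644; I≈2.053953, D=e−e_prev≈-3.975324; u=1/2·(-4.060644)+1·2.053953+0·(-3.975324)≈0.023631; next y=1/2·3.060644+1/4·0.023631≈1.536230
n=9: y≈1.536230, sp=-1, e=sp−y≈-2.536230; I≈-0.482277, D=e−e_prev≈1.524414; u=1/2·(-2.536230)+1·(-0.482277)+0·1.524414≈-1.750392; next y=1/2·1.536230+1/4·(-1.750392)≈0.330517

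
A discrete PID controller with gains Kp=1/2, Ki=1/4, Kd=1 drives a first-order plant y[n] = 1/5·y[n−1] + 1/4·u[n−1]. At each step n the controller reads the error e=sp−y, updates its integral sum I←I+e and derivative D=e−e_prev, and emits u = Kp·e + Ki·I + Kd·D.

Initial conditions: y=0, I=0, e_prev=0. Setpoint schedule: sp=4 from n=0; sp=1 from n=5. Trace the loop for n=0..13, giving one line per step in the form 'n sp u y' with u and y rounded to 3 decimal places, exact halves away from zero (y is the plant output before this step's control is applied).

0 4 7.000 0.000
1 4 0.938 1.750
2 4 5.290 0.584
3 4 3.482 1.439
4 4 5.469 1.158
5 1 -0.123 1.599
6 1 5.460 0.289
7 1 2.344 1.423
8 1 4.339 0.871
9 1 3.139 1.259
10 1 3.852 1.037
11 1 3.386 1.170
12 1 3.634 1.081
13 1 3.447 1.125

(exact arithmetic carried between steps; '≈' marks a value shown rounded to 6 d.p. or computed from one; I and e_prev carry over from the previous line; the table rounds u and y to 3 d.p., halves away from zero)
n=0: y=0, sp=4, e=sp−y=4; I=4, D=e−e_prev=4; u=1/2·4+1/4·4+1·4=7; next y=1/5·0+1/4·7=1.75
n=1: y=1.75, sp=4, e=sp−y=2.25; I=6.25, D=e−e_prev=-1.75; u=1/2·2.25+1/4·6.25+1·(-1.75)=0.9375; next y=1/5·1.75+1/4·0.9375=0.584375
n=2: y=0.584375, sp=4, e=sp−y=3.415625; I=9.665625, D=e−e_prev=1.165625; u=1/2·3.415625+1/4·9.665625+1·1.165625≈5.289844; next y=1/5·0.584375+1/4·5.289844≈1.439336
n=3: y≈1.439336, sp=4, e=sp−y≈2.560664; I≈12.226289, D=e−e_prev≈-0.854961; u=1/2·2.560664+1/4·12.226289+1·(-0.854961)≈3.481943; next y=1/5·1.439336+1/4·3.481943≈1.158353
n=4: y≈1.158353, sp=4, e=sp−y≈2.841647; I≈15.067936, D=e−e_prev≈0.280983; u=1/2·2.841647+1/4·15.067936+1·0.280983≈5.468790; next y=1/5·1.158353+1/4·5.468790≈1.598868
n=5: y≈1.598868, sp=1, e=sp−y≈-0.598868; I≈14.469068, D=e−e_prev≈-3.440515; u=1/2·(-0.598868)+1/4·14.469068+1·(-3.440515)≈-0.122682; next y=1/5·1.598868+1/4·(-0.122682)≈0.289103
n=6: y≈0.289103, sp=1, e=sp−y≈0.710897; I≈15.179965, D=e−e_prev≈1.309765; u=1/2·0.710897+1/4·15.179965+1·1.309765≈5.460205; next y=1/5·0.289103+1/4·5.460205≈1.422872
n=7: y≈1.422872, sp=1, e=sp−y≈-0.422872; I≈14.757093, D=e−e_prev≈-1.133769; u=1/2·(-0.422872)+1/4·14.757093+1·(-1.133769)≈2.344069; next y=1/5·1.422872+1/4·2.344069≈0.870592
n=8: y≈0.870592, sp=1, e=sp−y≈0.129408; I≈14.886501, D=e−e_prev≈0.552280; u=1/2·0.129408+1/4·14.886501+1·0.552280≈4.338610; next y=1/5·0.870592+1/4·4.338610≈1.258771
n=9: y≈1.258771, sp=1, e=sp−y≈-0.258771; I≈14.627731, D=e−e_prev≈-0.388179; u=1/2·(-0.258771)+1/4·14.627731+1·(-0.388179)≈3.139368; next y=1/5·1.258771+1/4·3.139368≈1.036596
n=10: y≈1.036596, sp=1, e=sp−y≈-0.036596; I≈14.591135, D=e−e_prev≈0.222175; u=1/2·(-0.036596)+1/4·14.591135+1·0.222175≈3.851660; next y=1/5·1.036596+1/4·3.851660≈1.170234
n=11: y≈1.170234, sp=1, e=sp−y≈-0.170234; I≈14.420900, D=e−e_prev≈-0.133638; u=1/2·(-0.170234)+1/4·14.420900+1·(-0.133638)≈3.386470; next y=1/5·1.170234+1/4·3.386470≈1.080664
n=12: y≈1.080664, sp=1, e=sp−y≈-0.080664; I≈14.340236, D=e−e_prev≈0.089570; u=1/2·(-0.080664)+1/4·14.340236+1·0.089570≈3.634297; next y=1/5·1.080664+1/4·3.634297≈1.124707
n=13: y≈1.124707, sp=1, e=sp−y≈-0.124707; I≈14.215529, D=e−e_prev≈-0.044043; u=1/2·(-0.124707)+1/4·14.215529+1·(-0.044043)≈3.447486; next y=1/5·1.124707+1/4·3.447486≈1.086813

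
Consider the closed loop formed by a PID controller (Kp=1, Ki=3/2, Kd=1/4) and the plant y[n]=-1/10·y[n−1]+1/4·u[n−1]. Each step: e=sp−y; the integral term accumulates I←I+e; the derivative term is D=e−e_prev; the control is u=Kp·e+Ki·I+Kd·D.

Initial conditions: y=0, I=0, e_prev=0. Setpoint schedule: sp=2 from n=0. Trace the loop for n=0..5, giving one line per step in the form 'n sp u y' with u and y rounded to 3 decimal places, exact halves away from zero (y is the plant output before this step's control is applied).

(exact arithmetic carried between steps; '≈' marks a value shown rounded to 6 d.p. or computed from one; I and e_prev carry over from the previous line; the table rounds u and y to 3 d.p., halves away from zero)
n=0: y=0, sp=2, e=sp−y=2; I=2, D=e−e_prev=2; u=1·2+3/2·2+1/4·2=5.5; next y=-1/10·0+1/4·5.5=1.375
n=1: y=1.375, sp=2, e=sp−y=0.625; I=2.625, D=e−e_prev=-1.375; u=1·0.625+3/2·2.625+1/4·(-1.375)=4.21875; next y=-1/10·1.375+1/4·4.21875≈0.917188
n=2: y≈0.917188, sp=2, e=sp−y≈1.082813; I≈3.707813, D=e−e_prev≈0.457813; u=1·1.082813+3/2·3.707813+1/4·0.457813≈6.758984; next y=-1/10·0.917188+1/4·6.758984≈1.598027
n=3: y≈1.598027, sp=2, e=sp−y≈0.401973; I≈4.109785, D=e−e_prev≈-0.680840; u=1·0.401973+3/2·4.109785+1/4·(-0.680840)≈6.396440; next y=-1/10·1.598027+1/4·6.396440≈1.439307
n=4: y≈1.439307, sp=2, e=sp−y≈0.560693; I≈4.670478, D=e−e_prev≈0.158720; u=1·0.560693+3/2·4.670478+1/4·0.158720≈7.606089; next y=-1/10·1.439307+1/4·7.606089≈1.757592
n=5: y≈1.757592, sp=2, e=sp−y≈0.242408; I≈4.912886, D=e−e_prev≈-0.318284; u=1·0.242408+3/2·4.912886+1/4·(-0.318284)≈7.532167; next y=-1/10·1.757592+1/4·7.532167≈1.707283

0 2 5.500 0.000
1 2 4.219 1.375
2 2 6.759 0.917
3 2 6.396 1.598
4 2 7.606 1.439
5 2 7.532 1.758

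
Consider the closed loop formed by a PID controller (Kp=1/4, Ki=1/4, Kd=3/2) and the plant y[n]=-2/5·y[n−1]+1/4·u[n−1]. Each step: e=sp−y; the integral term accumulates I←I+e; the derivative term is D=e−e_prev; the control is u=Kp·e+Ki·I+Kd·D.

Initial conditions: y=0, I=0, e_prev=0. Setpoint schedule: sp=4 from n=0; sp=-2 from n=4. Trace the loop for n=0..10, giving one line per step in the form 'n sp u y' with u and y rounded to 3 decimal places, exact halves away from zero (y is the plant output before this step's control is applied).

0 4 8.000 0.000
1 4 -1.000 2.000
2 4 8.600 -1.050
3 4 -1.953 2.570
4 -2 0.007 -1.516
5 -2 -1.492 0.608
6 -2 3.492 -0.616
7 -2 -2.162 1.119
8 -2 3.877 -0.988
9 -2 -4.243 1.365
10 -2 4.387 -1.607

(exact arithmetic carried between steps; '≈' marks a value shown rounded to 6 d.p. or computed from one; I and e_prev carry over from the previous line; the table rounds u and y to 3 d.p., halves away from zero)
n=0: y=0, sp=4, e=sp−y=4; I=4, D=e−e_prev=4; u=1/4·4+1/4·4+3/2·4=8; next y=-2/5·0+1/4·8=2
n=1: y=2, sp=4, e=sp−y=2; I=6, D=e−e_prev=-2; u=1/4·2+1/4·6+3/2·(-2)=-1; next y=-2/5·2+1/4·(-1)=-1.05
n=2: y=-1.05, sp=4, e=sp−y=5.05; I=11.05, D=e−e_prev=3.05; u=1/4·5.05+1/4·11.05+3/2·3.05=8.6; next y=-2/5·(-1.05)+1/4·8.6=2.57
n=3: y=2.57, sp=4, e=sp−y=1.43; I=12.48, D=e−e_prev=-3.62; u=1/4·1.43+1/4·12.48+3/2·(-3.62)=-1.9525; next y=-2/5·2.57+1/4·(-1.9525)=-1.516125
n=4: y=-1.516125, sp=-2, e=sp−y=-0.483875; I=11.996125, D=e−e_prev=-1.913875; u=1/4·(-0.483875)+1/4·11.996125+3/2·(-1.913875)=0.00725; next y=-2/5·(-1.516125)+1/4·0.00725≈0.608263
n=5: y≈0.608263, sp=-2, e=sp−y≈-2.608263; I≈9.387863, D=e−e_prev≈-2.124388; u=1/4·(-2.608263)+1/4·9.387863+3/2·(-2.124388)≈-1.491681; next y=-2/5·0.608263+1/4·(-1.491681)≈-0.616225
n=6: y≈-0.616225, sp=-2, e=sp−y≈-1.383775; I≈8.004088, D=e−e_prev≈1.224488; u=1/4·(-1.383775)+1/4·8.004088+3/2·1.224488≈3.49181; next y=-2/5·(-0.616225)+1/4·3.49181≈1.119443
n=7: y≈1.119443, sp=-2, e=sp−y≈-3.119443; I≈4.884645, D=e−e_prev≈-1.735668; u=1/4·(-3.119443)+1/4·4.884645+3/2·(-1.735668)≈-2.162201; next y=-2/5·1.119443+1/4·(-2.162201)≈-0.988327
n=8: y≈-0.988327, sp=-2, e=sp−y≈-1.011673; I≈3.872973, D=e−e_prev≈2.107770; u=1/4·(-1.011673)+1/4·3.872973+3/2·2.107770≈3.876980; next y=-2/5·(-0.988327)+1/4·3.876980≈1.364576
n=9: y≈1.364576, sp=-2, e=sp−y≈-3.364576; I≈0.508397, D=e−e_prev≈-2.352903; u=1/4·(-3.364576)+1/4·0.508397+3/2·(-2.352903)≈-4.243400; next y=-2/5·1.364576+1/4·(-4.243400)≈-1.606680
n=10: y≈-1.606680, sp=-2, e=sp−y≈-0.393320; I≈0.115077, D=e−e_prev≈2.971256; u=1/4·(-0.393320)+1/4·0.115077+3/2·2.971256≈4.387324; next y=-2/5·(-1.606680)+1/4·4.387324≈1.739503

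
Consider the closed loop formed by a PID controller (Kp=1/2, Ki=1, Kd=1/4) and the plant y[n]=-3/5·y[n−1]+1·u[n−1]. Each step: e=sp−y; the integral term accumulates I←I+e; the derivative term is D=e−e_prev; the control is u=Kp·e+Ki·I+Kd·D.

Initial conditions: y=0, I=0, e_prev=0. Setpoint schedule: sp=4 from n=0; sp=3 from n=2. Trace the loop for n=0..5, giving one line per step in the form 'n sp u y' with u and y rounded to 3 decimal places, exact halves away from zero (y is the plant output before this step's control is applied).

(exact arithmetic carried between steps; '≈' marks a value shown rounded to 6 d.p. or computed from one; I and e_prev carry over from the previous line; the table rounds u and y to 3 d.p., halves away from zero)
n=0: y=0, sp=4, e=sp−y=4; I=4, D=e−e_prev=4; u=1/2·4+1·4+1/4·4=7; next y=-3/5·0+1·7=7
n=1: y=7, sp=4, e=sp−y=-3; I=1, D=e−e_prev=-7; u=1/2·(-3)+1·1+1/4·(-7)=-2.25; next y=-3/5·7+1·(-2.25)=-6.45
n=2: y=-6.45, sp=3, e=sp−y=9.45; I=10.45, D=e−e_prev=12.45; u=1/2·9.45+1·10.45+1/4·12.45=18.2875; next y=-3/5·(-6.45)+1·18.2875=22.1575
n=3: y=22.1575, sp=3, e=sp−y=-19.1575; I=-8.7075, D=e−e_prev=-28.6075; u=1/2·(-19.1575)+1·(-8.7075)+1/4·(-28.6075)=-25.438125; next y=-3/5·22.1575+1·(-25.438125)=-38.732625
n=4: y=-38.732625, sp=3, e=sp−y=41.732625; I=33.025125, D=e−e_prev=60.890125; u=1/2·41.732625+1·33.025125+1/4·60.890125≈69.113969; next y=-3/5·(-38.732625)+1·69.113969≈92.353544
n=5: y≈92.353544, sp=3, e=sp−y≈-89.353544; I≈-56.328419, D=e−e_prev≈-131.086169; u=1/2·(-89.353544)+1·(-56.328419)+1/4·(-131.086169)≈-133.776733; next y=-3/5·92.353544+1·(-133.776733)≈-189.188859

0 4 7.000 0.000
1 4 -2.250 7.000
2 3 18.288 -6.450
3 3 -25.438 22.158
4 3 69.114 -38.733
5 3 -133.777 92.354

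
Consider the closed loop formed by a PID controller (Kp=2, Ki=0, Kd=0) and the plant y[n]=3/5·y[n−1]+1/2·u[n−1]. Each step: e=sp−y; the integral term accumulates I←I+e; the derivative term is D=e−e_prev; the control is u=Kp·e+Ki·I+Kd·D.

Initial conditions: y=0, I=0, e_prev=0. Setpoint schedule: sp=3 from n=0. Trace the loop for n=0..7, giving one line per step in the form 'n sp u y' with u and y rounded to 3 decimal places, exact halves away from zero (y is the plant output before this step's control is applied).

0 3 6.000 0.000
1 3 0.000 3.000
2 3 2.400 1.800
3 3 1.440 2.280
4 3 1.824 2.088
5 3 1.670 2.165
6 3 1.732 2.134
7 3 1.707 2.146

(exact arithmetic carried between steps; '≈' marks a value shown rounded to 6 d.p. or computed from one; I and e_prev carry over from the previous line; the table rounds u and y to 3 d.p., halves away from zero)
n=0: y=0, sp=3, e=sp−y=3; I=3, D=e−e_prev=3; u=2·3+0·3+0·3=6; next y=3/5·0+1/2·6=3
n=1: y=3, sp=3, e=sp−y=0; I=3, D=e−e_prev=-3; u=2·0+0·3+0·(-3)=0; next y=3/5·3+1/2·0=1.8
n=2: y=1.8, sp=3, e=sp−y=1.2; I=4.2, D=e−e_prev=1.2; u=2·1.2+0·4.2+0·1.2=2.4; next y=3/5·1.8+1/2·2.4=2.28
n=3: y=2.28, sp=3, e=sp−y=0.72; I=4.92, D=e−e_prev=-0.48; u=2·0.72+0·4.92+0·(-0.48)=1.44; next y=3/5·2.28+1/2·1.44=2.088
n=4: y=2.088, sp=3, e=sp−y=0.912; I=5.832, D=e−e_prev=0.192; u=2·0.912+0·5.832+0·0.192=1.824; next y=3/5·2.088+1/2·1.824=2.1648
n=5: y=2.1648, sp=3, e=sp−y=0.8352; I=6.6672, D=e−e_prev=-0.0768; u=2·0.8352+0·6.6672+0·(-0.0768)=1.6704; next y=3/5·2.1648+1/2·1.6704=2.13408
n=6: y=2.13408, sp=3, e=sp−y=0.86592; I=7.53312, D=e−e_prev=0.03072; u=2·0.86592+0·7.53312+0·0.03072=1.73184; next y=3/5·2.13408+1/2·1.73184=2.146368
n=7: y=2.146368, sp=3, e=sp−y=0.853632; I=8.386752, D=e−e_prev=-0.012288; u=2·0.853632+0·8.386752+0·(-0.012288)=1.707264; next y=3/5·2.146368+1/2·1.707264≈2.141453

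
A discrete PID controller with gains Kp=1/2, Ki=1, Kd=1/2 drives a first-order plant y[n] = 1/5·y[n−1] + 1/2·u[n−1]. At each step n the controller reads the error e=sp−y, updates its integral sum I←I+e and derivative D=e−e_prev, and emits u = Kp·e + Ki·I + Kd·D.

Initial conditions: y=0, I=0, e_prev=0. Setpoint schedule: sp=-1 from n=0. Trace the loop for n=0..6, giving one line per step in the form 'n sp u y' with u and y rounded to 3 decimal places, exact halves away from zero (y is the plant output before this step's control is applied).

0 -1 -2.000 0.000
1 -1 -0.500 -1.000
2 -1 -2.100 -0.450
3 -1 -0.995 -1.140
4 -1 -2.029 -0.726
5 -1 -1.228 -1.160
6 -1 -1.913 -0.846

(exact arithmetic carried between steps; '≈' marks a value shown rounded to 6 d.p. or computed from one; I and e_prev carry over from the previous line; the table rounds u and y to 3 d.p., halves away from zero)
n=0: y=0, sp=-1, e=sp−y=-1; I=-1, D=e−e_prev=-1; u=1/2·(-1)+1·(-1)+1/2·(-1)=-2; next y=1/5·0+1/2·(-2)=-1
n=1: y=-1, sp=-1, e=sp−y=0; I=-1, D=e−e_prev=1; u=1/2·0+1·(-1)+1/2·1=-0.5; next y=1/5·(-1)+1/2·(-0.5)=-0.45
n=2: y=-0.45, sp=-1, e=sp−y=-0.55; I=-1.55, D=e−e_prev=-0.55; u=1/2·(-0.55)+1·(-1.55)+1/2·(-0.55)=-2.1; next y=1/5·(-0.45)+1/2·(-2.1)=-1.14
n=3: y=-1.14, sp=-1, e=sp−y=0.14; I=-1.41, D=e−e_prev=0.69; u=1/2·0.14+1·(-1.41)+1/2·0.69=-0.995; next y=1/5·(-1.14)+1/2·(-0.995)=-0.7255
n=4: y=-0.7255, sp=-1, e=sp−y=-0.2745; I=-1.6845, D=e−e_prev=-0.4145; u=1/2·(-0.2745)+1·(-1.6845)+1/2·(-0.4145)=-2.029; next y=1/5·(-0.7255)+1/2·(-2.029)=-1.1596
n=5: y=-1.1596, sp=-1, e=sp−y=0.1596; I=-1.5249, D=e−e_prev=0.4341; u=1/2·0.1596+1·(-1.5249)+1/2·0.4341=-1.22805; next y=1/5·(-1.1596)+1/2·(-1.22805)=-0.845945
n=6: y=-0.845945, sp=-1, e=sp−y=-0.154055; I=-1.678955, D=e−e_prev=-0.313655; u=1/2·(-0.154055)+1·(-1.678955)+1/2·(-0.313655)=-1.91281; next y=1/5·(-0.845945)+1/2·(-1.91281)=-1.125594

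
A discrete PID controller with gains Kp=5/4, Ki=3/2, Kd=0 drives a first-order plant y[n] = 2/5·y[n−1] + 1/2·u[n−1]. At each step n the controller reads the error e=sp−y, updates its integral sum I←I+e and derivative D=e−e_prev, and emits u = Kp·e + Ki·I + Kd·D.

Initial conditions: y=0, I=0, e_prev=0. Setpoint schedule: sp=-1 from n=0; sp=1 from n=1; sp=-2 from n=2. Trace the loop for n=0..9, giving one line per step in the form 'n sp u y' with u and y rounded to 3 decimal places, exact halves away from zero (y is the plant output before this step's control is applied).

0 -1 -2.750 0.000
1 1 5.031 -1.375
2 -2 -8.843 1.966
3 -2 0.611 -3.635
4 -2 -3.774 -1.149
5 -2 -1.757 -2.347
6 -2 -2.693 -1.817
7 -2 -2.263 -2.073
8 -2 -2.463 -1.961
9 -2 -2.371 -2.016

(exact arithmetic carried between steps; '≈' marks a value shown rounded to 6 d.p. or computed from one; I and e_prev carry over from the previous line; the table rounds u and y to 3 d.p., halves away from zero)
n=0: y=0, sp=-1, e=sp−y=-1; I=-1, D=e−e_prev=-1; u=5/4·(-1)+3/2·(-1)+0·(-1)=-2.75; next y=2/5·0+1/2·(-2.75)=-1.375
n=1: y=-1.375, sp=1, e=sp−y=2.375; I=1.375, D=e−e_prev=3.375; u=5/4·2.375+3/2·1.375+0·3.375=5.03125; next y=2/5·(-1.375)+1/2·5.03125=1.965625
n=2: y=1.965625, sp=-2, e=sp−y=-3.965625; I=-2.590625, D=e−e_prev=-6.340625; u=5/4·(-3.965625)+3/2·(-2.590625)+0·(-6.340625)≈-8.842969; next y=2/5·1.965625+1/2·(-8.842969)≈-3.635234
n=3: y≈-3.635234, sp=-2, e=sp−y≈1.635234; I≈-0.955391, D=e−e_prev≈5.600859; u=5/4·1.635234+3/2·(-0.955391)+0·5.600859≈0.610957; next y=2/5·(-3.635234)+1/2·0.610957≈-1.148615
n=4: y≈-1.148615, sp=-2, e=sp−y≈-0.851385; I≈-1.806775, D=e−e_prev≈-2.486619; u=5/4·(-0.851385)+3/2·(-1.806775)+0·(-2.486619)≈-3.774394; next y=2/5·(-1.148615)+1/2·(-3.774394)≈-2.346643
n=5: y≈-2.346643, sp=-2, e=sp−y≈0.346643; I≈-1.460132, D=e−e_prev≈1.198028; u=5/4·0.346643+3/2·(-1.460132)+0·1.198028≈-1.756895; next y=2/5·(-2.346643)+1/2·(-1.756895)≈-1.817105
n=6: y≈-1.817105, sp=-2, e=sp−y≈-0.182895; I≈-1.643028, D=e−e_prev≈-0.529539; u=5/4·(-0.182895)+3/2·(-1.643028)+0·(-0.529539)≈-2.693161; next y=2/5·(-1.817105)+1/2·(-2.693161)≈-2.073422
n=7: y≈-2.073422, sp=-2, e=sp−y≈0.073422; I≈-1.569605, D=e−e_prev≈0.256318; u=5/4·0.073422+3/2·(-1.569605)+0·0.256318≈-2.262630; next y=2/5·(-2.073422)+1/2·(-2.262630)≈-1.960684
n=8: y≈-1.960684, sp=-2, e=sp−y≈-0.039316; I≈-1.608921, D=e−e_prev≈-0.112738; u=5/4·(-0.039316)+3/2·(-1.608921)+0·(-0.112738)≈-2.462527; next y=2/5·(-1.960684)+1/2·(-2.462527)≈-2.015537
n=9: y≈-2.015537, sp=-2, e=sp−y≈0.015537; I≈-1.593384, D=e−e_prev≈0.054853; u=5/4·0.015537+3/2·(-1.593384)+0·0.054853≈-2.370655; next y=2/5·(-2.015537)+1/2·(-2.370655)≈-1.991542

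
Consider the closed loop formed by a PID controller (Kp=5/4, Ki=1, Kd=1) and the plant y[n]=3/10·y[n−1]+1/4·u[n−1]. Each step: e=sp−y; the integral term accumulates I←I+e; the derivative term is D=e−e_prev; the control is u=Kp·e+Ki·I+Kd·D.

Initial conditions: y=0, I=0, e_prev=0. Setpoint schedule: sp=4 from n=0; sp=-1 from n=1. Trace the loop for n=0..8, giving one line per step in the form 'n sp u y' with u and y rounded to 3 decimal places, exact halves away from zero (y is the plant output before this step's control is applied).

0 4 13.000 0.000
1 -1 -13.813 3.250
2 -1 8.804 -2.478
3 -1 -8.237 1.458
4 -1 3.250 -1.622
5 -1 -5.538 0.326
6 -1 0.325 -1.287
7 -1 -4.192 -0.305
8 -1 -1.193 -1.140

(exact arithmetic carried between steps; '≈' marks a value shown rounded to 6 d.p. or computed from one; I and e_prev carry over from the previous line; the table rounds u and y to 3 d.p., halves away from zero)
n=0: y=0, sp=4, e=sp−y=4; I=4, D=e−e_prev=4; u=5/4·4+1·4+1·4=13; next y=3/10·0+1/4·13=3.25
n=1: y=3.25, sp=-1, e=sp−y=-4.25; I=-0.25, D=e−e_prev=-8.25; u=5/4·(-4.25)+1·(-0.25)+1·(-8.25)=-13.8125; next y=3/10·3.25+1/4·(-13.8125)=-2.478125
n=2: y=-2.478125, sp=-1, e=sp−y=1.478125; I=1.228125, D=e−e_prev=5.728125; u=5/4·1.478125+1·1.228125+1·5.728125≈8.803906; next y=3/10·(-2.478125)+1/4·8.803906≈1.457539
n=3: y≈1.457539, sp=-1, e=sp−y≈-2.457539; I≈-1.229414, D=e−e_prev≈-3.935664; u=5/4·(-2.457539)+1·(-1.229414)+1·(-3.935664)≈-8.237002; next y=3/10·1.457539+1/4·(-8.237002)≈-1.621989
n=4: y≈-1.621989, sp=-1, e=sp−y≈0.621989; I≈-0.607425, D=e−e_prev≈3.079528; u=5/4·0.621989+1·(-0.607425)+1·3.079528≈3.249589; next y=3/10·(-1.621989)+1/4·3.249589≈0.325800
n=5: y≈0.325800, sp=-1, e=sp−y≈-1.325800; I≈-1.933226, D=e−e_prev≈-1.947789; u=5/4·(-1.325800)+1·(-1.933226)+1·(-1.947789)≈-5.538266; next y=3/10·0.325800+1/4·(-5.538266)≈-1.286826
n=6: y≈-1.286826, sp=-1, e=sp−y≈0.286826; I≈-1.646400, D=e−e_prev≈1.612627; u=5/4·0.286826+1·(-1.646400)+1·1.612627≈0.324760; next y=3/10·(-1.286826)+1/4·0.324760≈-0.304858
n=7: y≈-0.304858, sp=-1, e=sp−y≈-0.695142; I≈-2.341542, D=e−e_prev≈-0.981968; u=5/4·(-0.695142)+1·(-2.341542)+1·(-0.981968)≈-4.192438; next y=3/10·(-0.304858)+1/4·(-4.192438)≈-1.139567
n=8: y≈-1.139567, sp=-1, e=sp−y≈0.139567; I≈-2.201975, D=e−e_prev≈0.834709; u=5/4·0.139567+1·(-2.201975)+1·0.834709≈-1.192807; next y=3/10·(-1.139567)+1/4·(-1.192807)≈-0.640072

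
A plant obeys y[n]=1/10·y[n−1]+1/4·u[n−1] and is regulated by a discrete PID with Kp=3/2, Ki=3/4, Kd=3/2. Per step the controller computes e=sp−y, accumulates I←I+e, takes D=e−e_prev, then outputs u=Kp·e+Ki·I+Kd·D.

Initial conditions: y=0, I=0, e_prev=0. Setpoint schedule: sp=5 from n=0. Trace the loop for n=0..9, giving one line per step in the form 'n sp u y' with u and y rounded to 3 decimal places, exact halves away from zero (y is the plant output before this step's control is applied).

(exact arithmetic carried between steps; '≈' marks a value shown rounded to 6 d.p. or computed from one; I and e_prev carry over from the previous line; the table rounds u and y to 3 d.p., halves away from zero)
n=0: y=0, sp=5, e=sp−y=5; I=5, D=e−e_prev=5; u=3/2·5+3/4·5+3/2·5=18.75; next y=1/10·0+1/4·18.75=4.6875
n=1: y=4.6875, sp=5, e=sp−y=0.3125; I=5.3125, D=e−e_prev=-4.6875; u=3/2·0.3125+3/4·5.3125+3/2·(-4.6875)=-2.578125; next y=1/10·4.6875+1/4·(-2.578125)≈-0.175781
n=2: y≈-0.175781, sp=5, e=sp−y≈5.175781; I≈10.488281, D=e−e_prev≈4.863281; u=3/2·5.175781+3/4·10.488281+3/2·4.863281≈22.924805; next y=1/10·(-0.175781)+1/4·22.924805≈5.713623
n=3: y≈5.713623, sp=5, e=sp−y≈-0.713623; I≈9.774658, D=e−e_prev≈-5.889404; u=3/2·(-0.713623)+3/4·9.774658+3/2·(-5.889404)≈-2.573547; next y=1/10·5.713623+1/4·(-2.573547)≈-0.072025
n=4: y≈-0.072025, sp=5, e=sp−y≈5.072025; I≈14.846683, D=e−e_prev≈5.785648; u=3/2·5.072025+3/4·14.846683+3/2·5.785648≈27.421520; next y=1/10·(-0.072025)+1/4·27.421520≈6.848178
n=5: y≈6.848178, sp=5, e=sp−y≈-1.848178; I≈12.998505, D=e−e_prev≈-6.920202; u=3/2·(-1.848178)+3/4·12.998505+3/2·(-6.920202)≈-3.403691; next y=1/10·6.848178+1/4·(-3.403691)≈-0.166105
n=6: y≈-0.166105, sp=5, e=sp−y≈5.166105; I≈18.164610, D=e−e_prev≈7.014283; u=3/2·5.166105+3/4·18.164610+3/2·7.014283≈31.894039; next y=1/10·(-0.166105)+1/4·31.894039≈7.956899
n=7: y≈7.956899, sp=5, e=sp−y≈-2.956899; I≈15.207711, D=e−e_prev≈-8.123004; u=3/2·(-2.956899)+3/4·15.207711+3/2·(-8.123004)≈-5.214072; next y=1/10·7.956899+1/4·(-5.214072)≈-0.507828
n=8: y≈-0.507828, sp=5, e=sp−y≈5.507828; I≈20.715539, D=e−e_prev≈8.464727; u=3/2·5.507828+3/4·20.715539+3/2·8.464727≈36.495487; next y=1/10·(-0.507828)+1/4·36.495487≈9.073089
n=9: y≈9.073089, sp=5, e=sp−y≈-4.073089; I≈16.642450, D=e−e_prev≈-9.580917; u=3/2·(-4.073089)+3/4·16.642450+3/2·(-9.580917)≈-7.999172; next y=1/10·9.073089+1/4·(-7.999172)≈-1.092484

0 5 18.750 0.000
1 5 -2.578 4.688
2 5 22.925 -0.176
3 5 -2.574 5.714
4 5 27.422 -0.072
5 5 -3.404 6.848
6 5 31.894 -0.166
7 5 -5.214 7.957
8 5 36.495 -0.508
9 5 -7.999 9.073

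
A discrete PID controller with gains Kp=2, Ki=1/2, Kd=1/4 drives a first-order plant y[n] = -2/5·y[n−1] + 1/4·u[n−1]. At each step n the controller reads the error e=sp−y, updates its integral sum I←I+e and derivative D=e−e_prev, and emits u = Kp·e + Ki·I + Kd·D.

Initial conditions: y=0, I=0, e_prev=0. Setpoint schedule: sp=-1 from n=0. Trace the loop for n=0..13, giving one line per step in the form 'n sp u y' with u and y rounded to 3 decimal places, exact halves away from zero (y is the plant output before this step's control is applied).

0 -1 -2.750 0.000
1 -1 -1.109 -0.688
2 -1 -3.322 -0.002
3 -1 -1.375 -0.829
4 -1 -3.915 -0.012
5 -1 -1.559 -0.974
6 -1 -4.491 0.000
7 -1 -1.660 -1.123
8 -1 -5.060 0.034
9 -1 -1.678 -1.279
10 -1 -5.636 0.092
11 -1 -1.611 -1.446
12 -1 -6.231 0.176
13 -1 -1.453 -1.628

(exact arithmetic carried between steps; '≈' marks a value shown rounded to 6 d.p. or computed from one; I and e_prev carry over from the previous line; the table rounds u and y to 3 d.p., halves away from zero)
n=0: y=0, sp=-1, e=sp−y=-1; I=-1, D=e−e_prev=-1; u=2·(-1)+1/2·(-1)+1/4·(-1)=-2.75; next y=-2/5·0+1/4·(-2.75)=-0.6875
n=1: y=-0.6875, sp=-1, e=sp−y=-0.3125; I=-1.3125, D=e−e_prev=0.6875; u=2·(-0.3125)+1/2·(-1.3125)+1/4·0.6875=-1.109375; next y=-2/5·(-0.6875)+1/4·(-1.109375)≈-0.002344
n=2: y≈-0.002344, sp=-1, e=sp−y≈-0.997656; I≈-2.310156, D=e−e_prev≈-0.685156; u=2·(-0.997656)+1/2·(-2.310156)+1/4·(-0.685156)≈-3.321680; next y=-2/5·(-0.002344)+1/4·(-3.321680)≈-0.829482
n=3: y≈-0.829482, sp=-1, e=sp−y≈-0.170518; I≈-2.480674, D=e−e_prev≈0.827139; u=2·(-0.170518)+1/2·(-2.480674)+1/4·0.827139≈-1.374587; next y=-2/5·(-0.829482)+1/4·(-1.374587)≈-0.011854
n=4: y≈-0.011854, sp=-1, e=sp−y≈-0.988146; I≈-3.468820, D=e−e_prev≈-0.817629; u=2·(-0.988146)+1/2·(-3.468820)+1/4·(-0.817629)≈-3.915109; next y=-2/5·(-0.011854)+1/4·(-3.915109)≈-0.974036
n=5: y≈-0.974036, sp=-1, e=sp−y≈-0.025964; I≈-3.494784, D=e−e_prev≈0.962182; u=2·(-0.025964)+1/2·(-3.494784)+1/4·0.962182≈-1.558775; next y=-2/5·(-0.974036)+1/4·(-1.558775)≈-0.000079
n=6: y≈-0.000079, sp=-1, e=sp−y≈-0.999921; I≈-4.494705, D=e−e_prev≈-0.973956; u=2·(-0.999921)+1/2·(-4.494705)+1/4·(-0.973956)≈-4.490683; next y=-2/5·(-0.000079)+1/4·(-4.490683)≈-1.122639
n=7: y≈-1.122639, sp=-1, e=sp−y≈0.122639; I≈-4.372066, D=e−e_prev≈1.122559; u=2·0.122639+1/2·(-4.372066)+1/4·1.122559≈-1.660115; next y=-2/5·(-1.122639)+1/4·(-1.660115)≈0.034027
n=8: y≈0.034027, sp=-1, e=sp−y≈-1.034027; I≈-5.406093, D=e−e_prev≈-1.156666; u=2·(-1.034027)+1/2·(-5.406093)+1/4·(-1.156666)≈-5.060266; next y=-2/5·0.034027+1/4·(-5.060266)≈-1.278677
n=9: y≈-1.278677, sp=-1, e=sp−y≈0.278677; I≈-5.127415, D=e−e_prev≈1.312704; u=2·0.278677+1/2·(-5.127415)+1/4·1.312704≈-1.678177; next y=-2/5·(-1.278677)+1/4·(-1.678177)≈0.091927
n=10: y≈0.091927, sp=-1, e=sp−y≈-1.091927; I≈-6.219342, D=e−e_prev≈-1.370604; u=2·(-1.091927)+1/2·(-6.219342)+1/4·(-1.370604)≈-5.636175; next y=-2/5·0.091927+1/4·(-5.636175)≈-1.445814
n=11: y≈-1.445814, sp=-1, e=sp−y≈0.445814; I≈-5.773528, D=e−e_prev≈1.537741; u=2·0.445814+1/2·(-5.773528)+1/4·1.537741≈-1.610700; next y=-2/5·(-1.445814)+1/4·(-1.610700)≈0.175651
n=12: y≈0.175651, sp=-1, e=sp−y≈-1.175651; I≈-6.949178, D=e−e_prev≈-1.621465; u=2·(-1.175651)+1/2·(-6.949178)+1/4·(-1.621465)≈-6.231257; next y=-2/5·0.175651+1/4·(-6.231257)≈-1.628075
n=13: y≈-1.628075, sp=-1, e=sp−y≈0.628075; I≈-6.321104, D=e−e_prev≈1.803725; u=2·0.628075+1/2·(-6.321104)+1/4·1.803725≈-1.453471; next y=-2/5·(-1.628075)+1/4·(-1.453471)≈0.287862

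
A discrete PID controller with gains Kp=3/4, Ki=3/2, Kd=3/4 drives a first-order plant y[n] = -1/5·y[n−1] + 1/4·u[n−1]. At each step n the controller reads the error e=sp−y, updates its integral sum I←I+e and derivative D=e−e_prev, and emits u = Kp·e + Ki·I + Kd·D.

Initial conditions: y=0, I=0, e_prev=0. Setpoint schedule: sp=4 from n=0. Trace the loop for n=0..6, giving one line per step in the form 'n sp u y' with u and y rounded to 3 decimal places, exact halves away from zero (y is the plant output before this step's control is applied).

0 4 12.000 0.000
1 4 6.000 3.000
2 4 16.050 0.900
3 4 10.328 3.833
4 4 18.830 1.815
5 4 13.007 4.344
6 4 20.271 2.383

(exact arithmetic carried between steps; '≈' marks a value shown rounded to 6 d.p. or computed from one; I and e_prev carry over from the previous line; the table rounds u and y to 3 d.p., halves away from zero)
n=0: y=0, sp=4, e=sp−y=4; I=4, D=e−e_prev=4; u=3/4·4+3/2·4+3/4·4=12; next y=-1/5·0+1/4·12=3
n=1: y=3, sp=4, e=sp−y=1; I=5, D=e−e_prev=-3; u=3/4·1+3/2·5+3/4·(-3)=6; next y=-1/5·3+1/4·6=0.9
n=2: y=0.9, sp=4, e=sp−y=3.1; I=8.1, D=e−e_prev=2.1; u=3/4·3.1+3/2·8.1+3/4·2.1=16.05; next y=-1/5·0.9+1/4·16.05=3.8325
n=3: y=3.8325, sp=4, e=sp−y=0.1675; I=8.2675, D=e−e_prev=-2.9325; u=3/4·0.1675+3/2·8.2675+3/4·(-2.9325)=10.3275; next y=-1/5·3.8325+1/4·10.3275=1.815375
n=4: y=1.815375, sp=4, e=sp−y=2.184625; I=10.452125, D=e−e_prev=2.017125; u=3/4·2.184625+3/2·10.452125+3/4·2.017125=18.8295; next y=-1/5·1.815375+1/4·18.8295=4.3443
n=5: y=4.3443, sp=4, e=sp−y=-0.3443; I=10.107825, D=e−e_prev=-2.528925; u=3/4·(-0.3443)+3/2·10.107825+3/4·(-2.528925)≈13.006819; next y=-1/5·4.3443+1/4·13.006819≈2.382845
n=6: y≈2.382845, sp=4, e=sp−y≈1.617155; I≈11.724980, D=e−e_prev≈1.961455; u=3/4·1.617155+3/2·11.724980+3/4·1.961455≈20.271428; next y=-1/5·2.382845+1/4·20.271428≈4.591288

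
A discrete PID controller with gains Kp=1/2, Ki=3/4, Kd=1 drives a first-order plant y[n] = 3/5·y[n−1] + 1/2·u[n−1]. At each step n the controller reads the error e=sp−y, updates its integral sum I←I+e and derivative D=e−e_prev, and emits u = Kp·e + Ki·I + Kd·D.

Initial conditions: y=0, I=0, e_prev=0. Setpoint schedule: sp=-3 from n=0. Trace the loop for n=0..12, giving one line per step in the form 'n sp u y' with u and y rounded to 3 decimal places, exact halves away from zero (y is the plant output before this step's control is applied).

0 -3 -6.750 0.000
1 -3 1.594 -3.375
2 -3 -6.330 -1.228
3 -3 0.504 -3.902
4 -3 -5.572 -2.089
5 -3 -0.054 -4.040
6 -3 -4.800 -2.451
7 -3 -0.429 -3.870
8 -3 -4.196 -2.537
9 -3 -0.772 -3.620
10 -3 -3.780 -2.558
11 -3 -1.099 -3.425
12 -3 -3.493 -2.605

(exact arithmetic carried between steps; '≈' marks a value shown rounded to 6 d.p. or computed from one; I and e_prev carry over from the previous line; the table rounds u and y to 3 d.p., halves away from zero)
n=0: y=0, sp=-3, e=sp−y=-3; I=-3, D=e−e_prev=-3; u=1/2·(-3)+3/4·(-3)+1·(-3)=-6.75; next y=3/5·0+1/2·(-6.75)=-3.375
n=1: y=-3.375, sp=-3, e=sp−y=0.375; I=-2.625, D=e−e_prev=3.375; u=1/2·0.375+3/4·(-2.625)+1·3.375=1.59375; next y=3/5·(-3.375)+1/2·1.59375=-1.228125
n=2: y=-1.228125, sp=-3, e=sp−y=-1.771875; I=-4.396875, D=e−e_prev=-2.146875; u=1/2·(-1.771875)+3/4·(-4.396875)+1·(-2.146875)≈-6.330469; next y=3/5·(-1.228125)+1/2·(-6.330469)≈-3.902109
n=3: y≈-3.902109, sp=-3, e=sp−y≈0.902109; I≈-3.494766, D=e−e_prev≈2.673984; u=1/2·0.902109+3/4·(-3.494766)+1·2.673984≈0.503965; next y=3/5·(-3.902109)+1/2·0.503965≈-2.089283
n=4: y≈-2.089283, sp=-3, e=sp−y≈-0.910717; I≈-4.405482, D=e−e_prev≈-1.812826; u=1/2·(-0.910717)+3/4·(-4.405482)+1·(-1.812826)≈-5.572296; next y=3/5·(-2.089283)+1/2·(-5.572296)≈-4.039718
n=5: y≈-4.039718, sp=-3, e=sp−y≈1.039718; I≈-3.365764, D=e−e_prev≈1.950435; u=1/2·1.039718+3/4·(-3.365764)+1·1.950435≈-0.054029; next y=3/5·(-4.039718)+1/2·(-0.054029)≈-2.450845
n=6: y≈-2.450845, sp=-3, e=sp−y≈-0.549155; I≈-3.914919, D=e−e_prev≈-1.588873; u=1/2·(-0.549155)+3/4·(-3.914919)+1·(-1.588873)≈-4.799639; next y=3/5·(-2.450845)+1/2·(-4.799639)≈-3.870327
n=7: y≈-3.870327, sp=-3, e=sp−y≈0.870327; I≈-3.044592, D=e−e_prev≈1.419481; u=1/2·0.870327+3/4·(-3.044592)+1·1.419481≈-0.428799; next y=3/5·(-3.870327)+1/2·(-0.428799)≈-2.536596
n=8: y≈-2.536596, sp=-3, e=sp−y≈-0.463404; I≈-3.507996, D=e−e_prev≈-1.333731; u=1/2·(-0.463404)+3/4·(-3.507996)+1·(-1.333731)≈-4.196430; next y=3/5·(-2.536596)+1/2·(-4.196430)≈-3.620173
n=9: y≈-3.620173, sp=-3, e=sp−y≈0.620173; I≈-2.887824, D=e−e_prev≈1.083577; u=1/2·0.620173+3/4·(-2.887824)+1·1.083577≈-0.772205; next y=3/5·(-3.620173)+1/2·(-0.772205)≈-2.558206
n=10: y≈-2.558206, sp=-3, e=sp−y≈-0.441794; I≈-3.329618, D=e−e_prev≈-1.061967; u=1/2·(-0.441794)+3/4·(-3.329618)+1·(-1.061967)≈-3.780077; next y=3/5·(-2.558206)+1/2·(-3.780077)≈-3.424962
n=11: y≈-3.424962, sp=-3, e=sp−y≈0.424962; I≈-2.904656, D=e−e_prev≈0.866756; u=1/2·0.424962+3/4·(-2.904656)+1·0.866756≈-1.099254; next y=3/5·(-3.424962)+1/2·(-1.099254)≈-2.604604
n=12: y≈-2.604604, sp=-3, e=sp−y≈-0.395396; I≈-3.300051, D=e−e_prev≈-0.820358; u=1/2·(-0.395396)+3/4·(-3.300051)+1·(-0.820358)≈-3.493094; next y=3/5·(-2.604604)+1/2·(-3.493094)≈-3.309310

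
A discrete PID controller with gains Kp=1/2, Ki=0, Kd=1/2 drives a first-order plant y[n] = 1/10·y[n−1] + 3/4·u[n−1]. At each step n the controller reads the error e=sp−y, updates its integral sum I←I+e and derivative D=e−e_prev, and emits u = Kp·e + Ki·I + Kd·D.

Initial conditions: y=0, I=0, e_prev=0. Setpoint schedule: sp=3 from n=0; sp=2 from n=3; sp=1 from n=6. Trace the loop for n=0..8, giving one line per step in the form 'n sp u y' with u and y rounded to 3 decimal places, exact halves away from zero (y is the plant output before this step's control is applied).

0 3 3.000 0.000
1 3 -0.750 2.250
2 3 2.963 -0.338
3 2 -1.857 2.188
4 2 3.268 -1.174
5 2 -1.920 2.334
6 1 2.374 -1.207
7 1 -1.763 1.660
8 1 2.486 -1.156

(exact arithmetic carried between steps; '≈' marks a value shown rounded to 6 d.p. or computed from one; I and e_prev carry over from the previous line; the table rounds u and y to 3 d.p., halves away from zero)
n=0: y=0, sp=3, e=sp−y=3; I=3, D=e−e_prev=3; u=1/2·3+0·3+1/2·3=3; next y=1/10·0+3/4·3=2.25
n=1: y=2.25, sp=3, e=sp−y=0.75; I=3.75, D=e−e_prev=-2.25; u=1/2·0.75+0·3.75+1/2·(-2.25)=-0.75; next y=1/10·2.25+3/4·(-0.75)=-0.3375
n=2: y=-0.3375, sp=3, e=sp−y=3.3375; I=7.0875, D=e−e_prev=2.5875; u=1/2·3.3375+0·7.0875+1/2·2.5875=2.9625; next y=1/10·(-0.3375)+3/4·2.9625=2.188125
n=3: y=2.188125, sp=2, e=sp−y=-0.188125; I=6.899375, D=e−e_prev=-3.525625; u=1/2·(-0.188125)+0·6.899375+1/2·(-3.525625)=-1.856875; next y=1/10·2.188125+3/4·(-1.856875)≈-1.173844
n=4: y≈-1.173844, sp=2, e=sp−y≈3.173844; I≈10.073219, D=e−e_prev≈3.361969; u=1/2·3.173844+0·10.073219+1/2·3.361969≈3.267906; next y=1/10·(-1.173844)+3/4·3.267906≈2.333545
n=5: y≈2.333545, sp=2, e=sp−y≈-0.333545; I≈9.739673, D=e−e_prev≈-3.507389; u=1/2·(-0.333545)+0·9.739673+1/2·(-3.507389)≈-1.920467; next y=1/10·2.333545+3/4·(-1.920467)≈-1.206996
n=6: y≈-1.206996, sp=1, e=sp−y≈2.206996; I≈11.946669, D=e−e_prev≈2.540541; u=1/2·2.206996+0·11.946669+1/2·2.540541≈2.373769; next y=1/10·(-1.206996)+3/4·2.373769≈1.659627
n=7: y≈1.659627, sp=1, e=sp−y≈-0.659627; I≈11.287042, D=e−e_prev≈-2.866623; u=1/2·(-0.659627)+0·11.287042+1/2·(-2.866623)≈-1.763125; next y=1/10·1.659627+3/4·(-1.763125)≈-1.156381
n=8: y≈-1.156381, sp=1, e=sp−y≈2.156381; I≈13.443423, D=e−e_prev≈2.816008; u=1/2·2.156381+0·13.443423+1/2·2.816008≈2.486194; next y=1/10·(-1.156381)+3/4·2.486194≈1.749008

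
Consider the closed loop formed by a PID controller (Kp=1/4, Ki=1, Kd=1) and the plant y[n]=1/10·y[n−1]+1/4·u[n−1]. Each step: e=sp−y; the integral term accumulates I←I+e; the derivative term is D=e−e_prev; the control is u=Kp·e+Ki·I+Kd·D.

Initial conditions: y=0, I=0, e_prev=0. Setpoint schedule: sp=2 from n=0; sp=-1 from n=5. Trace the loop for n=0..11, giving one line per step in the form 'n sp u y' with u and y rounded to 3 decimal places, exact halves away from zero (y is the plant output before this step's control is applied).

0 2 4.500 0.000
1 2 1.969 1.125
2 2 5.139 0.605
3 2 4.348 1.345
4 2 6.022 1.222
5 -1 -0.987 1.628
6 -1 3.643 -0.084
7 -1 -1.204 0.902
8 -1 0.384 -0.211
9 -1 -2.161 0.075
10 -1 -1.583 -0.533
11 -1 -2.846 -0.449

(exact arithmetic carried between steps; '≈' marks a value shown rounded to 6 d.p. or computed from one; I and e_prev carry over from the previous line; the table rounds u and y to 3 d.p., halves away from zero)
n=0: y=0, sp=2, e=sp−y=2; I=2, D=e−e_prev=2; u=1/4·2+1·2+1·2=4.5; next y=1/10·0+1/4·4.5=1.125
n=1: y=1.125, sp=2, e=sp−y=0.875; I=2.875, D=e−e_prev=-1.125; u=1/4·0.875+1·2.875+1·(-1.125)=1.96875; next y=1/10·1.125+1/4·1.96875≈0.604688
n=2: y≈0.604688, sp=2, e=sp−y≈1.395313; I≈4.270313, D=e−e_prev≈0.520313; u=1/4·1.395313+1·4.270313+1·0.520313≈5.139453; next y=1/10·0.604688+1/4·5.139453≈1.345332
n=3: y≈1.345332, sp=2, e=sp−y≈0.654668; I≈4.924980, D=e−e_prev≈-0.740645; u=1/4·0.654668+1·4.924980+1·(-0.740645)≈4.348003; next y=1/10·1.345332+1/4·4.348003≈1.221534
n=4: y≈1.221534, sp=2, e=sp−y≈0.778466; I≈5.703447, D=e−e_prev≈0.123798; u=1/4·0.778466+1·5.703447+1·0.123798≈6.021861; next y=1/10·1.221534+1/4·6.021861≈1.627619
n=5: y≈1.627619, sp=-1, e=sp−y≈-2.627619; I≈3.075828, D=e−e_prev≈-3.406085; u=1/4·(-2.627619)+1·3.075828+1·(-3.406085)≈-0.987162; next y=1/10·1.627619+1/4·(-0.987162)≈-0.084029
n=6: y≈-0.084029, sp=-1, e=sp−y≈-0.915971; I≈2.159856, D=e−e_prev≈1.711647; u=1/4·(-0.915971)+1·2.159856+1·1.711647≈3.642511; next y=1/10·(-0.084029)+1/4·3.642511≈0.902225
n=7: y≈0.902225, sp=-1, e=sp−y≈-1.902225; I≈0.257632, D=e−e_prev≈-0.986253; u=1/4·(-1.902225)+1·0.257632+1·(-0.986253)≈-1.204178; next y=1/10·0.902225+1/4·(-1.204178)≈-0.210822
n=8: y≈-0.210822, sp=-1, e=sp−y≈-0.789178; I≈-0.531546, D=e−e_prev≈1.113047; u=1/4·(-0.789178)+1·(-0.531546)+1·1.113047≈0.384206; next y=1/10·(-0.210822)+1/4·0.384206≈0.074969
n=9: y≈0.074969, sp=-1, e=sp−y≈-1.074969; I≈-1.606516, D=e−e_prev≈-0.285791; u=1/4·(-1.074969)+1·(-1.606516)+1·(-0.285791)≈-2.161049; next y=1/10·0.074969+1/4·(-2.161049)≈-0.532765
n=10: y≈-0.532765, sp=-1, e=sp−y≈-0.467235; I≈-2.073750, D=e−e_prev≈0.607735; u=1/4·(-0.467235)+1·(-2.073750)+1·0.607735≈-1.582824; next y=1/10·(-0.532765)+1/4·(-1.582824)≈-0.448983
n=11: y≈-0.448983, sp=-1, e=sp−y≈-0.551017; I≈-2.624768, D=e−e_prev≈-0.083783; u=1/4·(-0.551017)+1·(-2.624768)+1·(-0.083783)≈-2.846305; next y=1/10·(-0.448983)+1/4·(-2.846305)≈-0.756474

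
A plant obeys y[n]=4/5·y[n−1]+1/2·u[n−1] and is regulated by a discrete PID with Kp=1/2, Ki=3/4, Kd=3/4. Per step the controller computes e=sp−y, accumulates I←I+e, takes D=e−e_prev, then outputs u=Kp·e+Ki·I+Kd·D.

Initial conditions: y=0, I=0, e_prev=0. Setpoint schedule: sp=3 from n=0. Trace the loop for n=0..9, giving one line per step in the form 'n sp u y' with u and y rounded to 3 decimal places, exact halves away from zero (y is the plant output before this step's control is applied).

0 3 6.000 0.000
1 3 0.000 3.000
2 3 3.450 2.400
3 3 0.960 3.645
4 3 1.908 3.396
5 3 0.875 3.671
6 3 1.171 3.374
7 3 0.846 3.285
8 3 1.033 3.051
9 3 1.007 2.958

(exact arithmetic carried between steps; '≈' marks a value shown rounded to 6 d.p. or computed from one; I and e_prev carry over from the previous line; the table rounds u and y to 3 d.p., halves away from zero)
n=0: y=0, sp=3, e=sp−y=3; I=3, D=e−e_prev=3; u=1/2·3+3/4·3+3/4·3=6; next y=4/5·0+1/2·6=3
n=1: y=3, sp=3, e=sp−y=0; I=3, D=e−e_prev=-3; u=1/2·0+3/4·3+3/4·(-3)=0; next y=4/5·3+1/2·0=2.4
n=2: y=2.4, sp=3, e=sp−y=0.6; I=3.6, D=e−e_prev=0.6; u=1/2·0.6+3/4·3.6+3/4·0.6=3.45; next y=4/5·2.4+1/2·3.45=3.645
n=3: y=3.645, sp=3, e=sp−y=-0.645; I=2.955, D=e−e_prev=-1.245; u=1/2·(-0.645)+3/4·2.955+3/4·(-1.245)=0.96; next y=4/5·3.645+1/2·0.96=3.396
n=4: y=3.396, sp=3, e=sp−y=-0.396; I=2.559, D=e−e_prev=0.249; u=1/2·(-0.396)+3/4·2.559+3/4·0.249=1.908; next y=4/5·3.396+1/2·1.908=3.6708
n=5: y=3.6708, sp=3, e=sp−y=-0.6708; I=1.8882, D=e−e_prev=-0.2748; u=1/2·(-0.6708)+3/4·1.8882+3/4·(-0.2748)=0.87465; next y=4/5·3.6708+1/2·0.87465=3.373965
n=6: y=3.373965, sp=3, e=sp−y=-0.373965; I=1.514235, D=e−e_prev=0.296835; u=1/2·(-0.373965)+3/4·1.514235+3/4·0.296835=1.17132; next y=4/5·3.373965+1/2·1.17132=3.284832
n=7: y=3.284832, sp=3, e=sp−y=-0.284832; I=1.229403, D=e−e_prev=0.089133; u=1/2·(-0.284832)+3/4·1.229403+3/4·0.089133=0.846486; next y=4/5·3.284832+1/2·0.846486≈3.051109
n=8: y≈3.051109, sp=3, e=sp−y≈-0.051109; I≈1.178294, D=e−e_prev≈0.233723; u=1/2·(-0.051109)+3/4·1.178294+3/4·0.233723≈1.033459; next y=4/5·3.051109+1/2·1.033459≈2.957616
n=9: y≈2.957616, sp=3, e=sp−y≈0.042384; I≈1.220678, D=e−e_prev≈0.093492; u=1/2·0.042384+3/4·1.220678+3/4·0.093492≈1.006819; next y=4/5·2.957616+1/2·1.006819≈2.869503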